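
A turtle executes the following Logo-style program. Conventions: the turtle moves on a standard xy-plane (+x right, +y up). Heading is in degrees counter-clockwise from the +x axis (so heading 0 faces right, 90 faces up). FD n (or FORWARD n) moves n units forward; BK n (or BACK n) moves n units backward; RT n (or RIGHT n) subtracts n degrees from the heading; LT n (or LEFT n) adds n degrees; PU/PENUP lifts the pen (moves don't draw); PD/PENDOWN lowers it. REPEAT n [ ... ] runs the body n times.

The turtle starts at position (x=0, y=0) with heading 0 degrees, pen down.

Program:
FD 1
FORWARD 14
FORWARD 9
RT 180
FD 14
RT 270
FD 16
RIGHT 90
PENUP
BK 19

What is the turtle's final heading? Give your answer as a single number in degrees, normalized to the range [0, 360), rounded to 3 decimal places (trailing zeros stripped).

Executing turtle program step by step:
Start: pos=(0,0), heading=0, pen down
FD 1: (0,0) -> (1,0) [heading=0, draw]
FD 14: (1,0) -> (15,0) [heading=0, draw]
FD 9: (15,0) -> (24,0) [heading=0, draw]
RT 180: heading 0 -> 180
FD 14: (24,0) -> (10,0) [heading=180, draw]
RT 270: heading 180 -> 270
FD 16: (10,0) -> (10,-16) [heading=270, draw]
RT 90: heading 270 -> 180
PU: pen up
BK 19: (10,-16) -> (29,-16) [heading=180, move]
Final: pos=(29,-16), heading=180, 5 segment(s) drawn

Answer: 180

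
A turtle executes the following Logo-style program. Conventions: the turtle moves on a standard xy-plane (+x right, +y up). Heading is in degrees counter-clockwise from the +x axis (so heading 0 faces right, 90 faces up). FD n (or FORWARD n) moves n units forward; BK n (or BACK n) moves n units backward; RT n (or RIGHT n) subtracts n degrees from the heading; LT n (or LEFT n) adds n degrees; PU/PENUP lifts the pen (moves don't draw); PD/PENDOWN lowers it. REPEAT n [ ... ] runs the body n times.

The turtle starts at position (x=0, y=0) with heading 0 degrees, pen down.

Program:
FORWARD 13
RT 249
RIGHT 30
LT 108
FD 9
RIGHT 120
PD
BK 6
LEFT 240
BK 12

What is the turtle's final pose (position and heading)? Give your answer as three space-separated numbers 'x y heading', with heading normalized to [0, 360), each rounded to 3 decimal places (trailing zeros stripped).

Answer: -5.591 2.316 309

Derivation:
Executing turtle program step by step:
Start: pos=(0,0), heading=0, pen down
FD 13: (0,0) -> (13,0) [heading=0, draw]
RT 249: heading 0 -> 111
RT 30: heading 111 -> 81
LT 108: heading 81 -> 189
FD 9: (13,0) -> (4.111,-1.408) [heading=189, draw]
RT 120: heading 189 -> 69
PD: pen down
BK 6: (4.111,-1.408) -> (1.961,-7.009) [heading=69, draw]
LT 240: heading 69 -> 309
BK 12: (1.961,-7.009) -> (-5.591,2.316) [heading=309, draw]
Final: pos=(-5.591,2.316), heading=309, 4 segment(s) drawn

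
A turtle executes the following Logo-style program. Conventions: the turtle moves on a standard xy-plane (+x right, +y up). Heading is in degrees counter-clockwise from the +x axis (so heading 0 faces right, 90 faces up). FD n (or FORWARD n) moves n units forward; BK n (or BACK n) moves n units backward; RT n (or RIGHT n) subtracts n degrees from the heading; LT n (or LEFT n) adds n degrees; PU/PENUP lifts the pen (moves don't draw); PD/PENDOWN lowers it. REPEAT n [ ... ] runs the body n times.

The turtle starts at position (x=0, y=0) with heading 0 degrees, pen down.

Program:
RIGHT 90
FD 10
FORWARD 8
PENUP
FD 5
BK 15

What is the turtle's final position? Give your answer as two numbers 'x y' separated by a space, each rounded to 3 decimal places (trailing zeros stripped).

Answer: 0 -8

Derivation:
Executing turtle program step by step:
Start: pos=(0,0), heading=0, pen down
RT 90: heading 0 -> 270
FD 10: (0,0) -> (0,-10) [heading=270, draw]
FD 8: (0,-10) -> (0,-18) [heading=270, draw]
PU: pen up
FD 5: (0,-18) -> (0,-23) [heading=270, move]
BK 15: (0,-23) -> (0,-8) [heading=270, move]
Final: pos=(0,-8), heading=270, 2 segment(s) drawn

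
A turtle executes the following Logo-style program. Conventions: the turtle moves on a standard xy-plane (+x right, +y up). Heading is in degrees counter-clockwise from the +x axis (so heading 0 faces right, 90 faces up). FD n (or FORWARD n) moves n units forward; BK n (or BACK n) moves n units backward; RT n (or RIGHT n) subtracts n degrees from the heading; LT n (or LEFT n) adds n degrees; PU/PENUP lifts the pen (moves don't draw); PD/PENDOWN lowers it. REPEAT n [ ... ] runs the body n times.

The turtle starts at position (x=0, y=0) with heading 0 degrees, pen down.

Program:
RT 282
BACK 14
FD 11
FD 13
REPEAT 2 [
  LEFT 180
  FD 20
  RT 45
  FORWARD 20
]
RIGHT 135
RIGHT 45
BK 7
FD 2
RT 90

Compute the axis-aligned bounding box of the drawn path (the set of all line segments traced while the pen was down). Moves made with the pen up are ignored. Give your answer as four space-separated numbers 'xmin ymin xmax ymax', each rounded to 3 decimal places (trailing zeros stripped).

Answer: -18.853 -20.674 24.331 9.781

Derivation:
Executing turtle program step by step:
Start: pos=(0,0), heading=0, pen down
RT 282: heading 0 -> 78
BK 14: (0,0) -> (-2.911,-13.694) [heading=78, draw]
FD 11: (-2.911,-13.694) -> (-0.624,-2.934) [heading=78, draw]
FD 13: (-0.624,-2.934) -> (2.079,9.781) [heading=78, draw]
REPEAT 2 [
  -- iteration 1/2 --
  LT 180: heading 78 -> 258
  FD 20: (2.079,9.781) -> (-2.079,-9.781) [heading=258, draw]
  RT 45: heading 258 -> 213
  FD 20: (-2.079,-9.781) -> (-18.853,-20.674) [heading=213, draw]
  -- iteration 2/2 --
  LT 180: heading 213 -> 33
  FD 20: (-18.853,-20.674) -> (-2.079,-9.781) [heading=33, draw]
  RT 45: heading 33 -> 348
  FD 20: (-2.079,-9.781) -> (17.484,-13.94) [heading=348, draw]
]
RT 135: heading 348 -> 213
RT 45: heading 213 -> 168
BK 7: (17.484,-13.94) -> (24.331,-15.395) [heading=168, draw]
FD 2: (24.331,-15.395) -> (22.375,-14.979) [heading=168, draw]
RT 90: heading 168 -> 78
Final: pos=(22.375,-14.979), heading=78, 9 segment(s) drawn

Segment endpoints: x in {-18.853, -2.911, -2.079, -2.079, -0.624, 0, 2.079, 17.484, 22.375, 24.331}, y in {-20.674, -15.395, -14.979, -13.94, -13.694, -9.781, -9.781, -2.934, 0, 9.781}
xmin=-18.853, ymin=-20.674, xmax=24.331, ymax=9.781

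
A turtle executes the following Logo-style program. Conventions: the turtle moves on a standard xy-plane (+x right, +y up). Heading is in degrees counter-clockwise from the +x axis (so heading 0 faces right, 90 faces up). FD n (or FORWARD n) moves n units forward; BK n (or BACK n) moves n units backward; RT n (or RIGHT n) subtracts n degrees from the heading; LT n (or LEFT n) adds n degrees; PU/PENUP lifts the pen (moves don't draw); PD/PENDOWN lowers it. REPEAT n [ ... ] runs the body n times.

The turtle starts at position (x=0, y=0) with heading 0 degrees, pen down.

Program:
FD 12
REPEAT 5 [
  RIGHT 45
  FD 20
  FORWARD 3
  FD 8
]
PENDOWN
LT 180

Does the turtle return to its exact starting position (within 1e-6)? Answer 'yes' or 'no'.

Answer: no

Derivation:
Executing turtle program step by step:
Start: pos=(0,0), heading=0, pen down
FD 12: (0,0) -> (12,0) [heading=0, draw]
REPEAT 5 [
  -- iteration 1/5 --
  RT 45: heading 0 -> 315
  FD 20: (12,0) -> (26.142,-14.142) [heading=315, draw]
  FD 3: (26.142,-14.142) -> (28.263,-16.263) [heading=315, draw]
  FD 8: (28.263,-16.263) -> (33.92,-21.92) [heading=315, draw]
  -- iteration 2/5 --
  RT 45: heading 315 -> 270
  FD 20: (33.92,-21.92) -> (33.92,-41.92) [heading=270, draw]
  FD 3: (33.92,-41.92) -> (33.92,-44.92) [heading=270, draw]
  FD 8: (33.92,-44.92) -> (33.92,-52.92) [heading=270, draw]
  -- iteration 3/5 --
  RT 45: heading 270 -> 225
  FD 20: (33.92,-52.92) -> (19.778,-67.062) [heading=225, draw]
  FD 3: (19.778,-67.062) -> (17.657,-69.184) [heading=225, draw]
  FD 8: (17.657,-69.184) -> (12,-74.841) [heading=225, draw]
  -- iteration 4/5 --
  RT 45: heading 225 -> 180
  FD 20: (12,-74.841) -> (-8,-74.841) [heading=180, draw]
  FD 3: (-8,-74.841) -> (-11,-74.841) [heading=180, draw]
  FD 8: (-11,-74.841) -> (-19,-74.841) [heading=180, draw]
  -- iteration 5/5 --
  RT 45: heading 180 -> 135
  FD 20: (-19,-74.841) -> (-33.142,-60.698) [heading=135, draw]
  FD 3: (-33.142,-60.698) -> (-35.263,-58.577) [heading=135, draw]
  FD 8: (-35.263,-58.577) -> (-40.92,-52.92) [heading=135, draw]
]
PD: pen down
LT 180: heading 135 -> 315
Final: pos=(-40.92,-52.92), heading=315, 16 segment(s) drawn

Start position: (0, 0)
Final position: (-40.92, -52.92)
Distance = 66.896; >= 1e-6 -> NOT closed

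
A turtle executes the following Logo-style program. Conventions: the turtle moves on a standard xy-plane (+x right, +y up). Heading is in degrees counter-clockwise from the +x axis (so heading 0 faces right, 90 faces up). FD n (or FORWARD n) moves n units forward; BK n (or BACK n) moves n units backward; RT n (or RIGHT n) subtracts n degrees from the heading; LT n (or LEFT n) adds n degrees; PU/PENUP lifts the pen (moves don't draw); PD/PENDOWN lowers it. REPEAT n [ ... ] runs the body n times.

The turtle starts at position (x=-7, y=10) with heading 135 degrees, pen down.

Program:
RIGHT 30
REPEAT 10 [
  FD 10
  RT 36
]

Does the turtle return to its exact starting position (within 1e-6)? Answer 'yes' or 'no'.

Answer: yes

Derivation:
Executing turtle program step by step:
Start: pos=(-7,10), heading=135, pen down
RT 30: heading 135 -> 105
REPEAT 10 [
  -- iteration 1/10 --
  FD 10: (-7,10) -> (-9.588,19.659) [heading=105, draw]
  RT 36: heading 105 -> 69
  -- iteration 2/10 --
  FD 10: (-9.588,19.659) -> (-6.005,28.995) [heading=69, draw]
  RT 36: heading 69 -> 33
  -- iteration 3/10 --
  FD 10: (-6.005,28.995) -> (2.382,34.441) [heading=33, draw]
  RT 36: heading 33 -> 357
  -- iteration 4/10 --
  FD 10: (2.382,34.441) -> (12.368,33.918) [heading=357, draw]
  RT 36: heading 357 -> 321
  -- iteration 5/10 --
  FD 10: (12.368,33.918) -> (20.14,27.625) [heading=321, draw]
  RT 36: heading 321 -> 285
  -- iteration 6/10 --
  FD 10: (20.14,27.625) -> (22.728,17.966) [heading=285, draw]
  RT 36: heading 285 -> 249
  -- iteration 7/10 --
  FD 10: (22.728,17.966) -> (19.144,8.63) [heading=249, draw]
  RT 36: heading 249 -> 213
  -- iteration 8/10 --
  FD 10: (19.144,8.63) -> (10.758,3.183) [heading=213, draw]
  RT 36: heading 213 -> 177
  -- iteration 9/10 --
  FD 10: (10.758,3.183) -> (0.771,3.707) [heading=177, draw]
  RT 36: heading 177 -> 141
  -- iteration 10/10 --
  FD 10: (0.771,3.707) -> (-7,10) [heading=141, draw]
  RT 36: heading 141 -> 105
]
Final: pos=(-7,10), heading=105, 10 segment(s) drawn

Start position: (-7, 10)
Final position: (-7, 10)
Distance = 0; < 1e-6 -> CLOSED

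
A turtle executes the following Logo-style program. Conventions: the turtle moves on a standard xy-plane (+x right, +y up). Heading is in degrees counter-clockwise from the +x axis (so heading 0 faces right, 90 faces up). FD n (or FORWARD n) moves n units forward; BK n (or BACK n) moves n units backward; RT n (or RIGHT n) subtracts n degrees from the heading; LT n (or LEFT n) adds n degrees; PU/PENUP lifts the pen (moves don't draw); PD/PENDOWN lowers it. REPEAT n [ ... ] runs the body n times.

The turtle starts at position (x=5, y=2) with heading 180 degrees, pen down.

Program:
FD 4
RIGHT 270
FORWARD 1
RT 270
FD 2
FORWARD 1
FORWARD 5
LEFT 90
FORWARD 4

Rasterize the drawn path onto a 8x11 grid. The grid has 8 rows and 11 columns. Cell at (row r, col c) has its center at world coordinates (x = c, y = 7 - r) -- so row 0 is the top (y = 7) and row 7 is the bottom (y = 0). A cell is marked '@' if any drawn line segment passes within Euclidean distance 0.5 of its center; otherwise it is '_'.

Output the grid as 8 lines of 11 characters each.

Answer: ___________
___________
_________@_
_________@_
_________@_
_@@@@@___@_
_@@@@@@@@@_
___________

Derivation:
Segment 0: (5,2) -> (1,2)
Segment 1: (1,2) -> (1,1)
Segment 2: (1,1) -> (3,1)
Segment 3: (3,1) -> (4,1)
Segment 4: (4,1) -> (9,1)
Segment 5: (9,1) -> (9,5)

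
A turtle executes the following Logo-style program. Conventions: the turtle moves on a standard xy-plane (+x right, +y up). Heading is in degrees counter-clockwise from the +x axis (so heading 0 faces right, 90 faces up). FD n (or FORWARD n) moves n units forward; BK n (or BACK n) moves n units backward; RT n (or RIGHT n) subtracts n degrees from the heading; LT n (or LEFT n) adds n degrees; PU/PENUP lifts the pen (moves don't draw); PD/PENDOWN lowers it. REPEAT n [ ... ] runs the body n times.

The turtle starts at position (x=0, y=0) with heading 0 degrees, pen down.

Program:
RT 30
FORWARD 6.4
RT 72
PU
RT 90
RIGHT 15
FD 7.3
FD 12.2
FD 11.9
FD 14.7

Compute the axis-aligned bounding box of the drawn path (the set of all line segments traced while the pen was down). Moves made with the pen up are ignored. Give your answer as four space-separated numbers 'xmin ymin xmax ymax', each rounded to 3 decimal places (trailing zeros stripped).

Answer: 0 -3.2 5.543 0

Derivation:
Executing turtle program step by step:
Start: pos=(0,0), heading=0, pen down
RT 30: heading 0 -> 330
FD 6.4: (0,0) -> (5.543,-3.2) [heading=330, draw]
RT 72: heading 330 -> 258
PU: pen up
RT 90: heading 258 -> 168
RT 15: heading 168 -> 153
FD 7.3: (5.543,-3.2) -> (-0.962,0.114) [heading=153, move]
FD 12.2: (-0.962,0.114) -> (-11.832,5.653) [heading=153, move]
FD 11.9: (-11.832,5.653) -> (-22.435,11.055) [heading=153, move]
FD 14.7: (-22.435,11.055) -> (-35.533,17.729) [heading=153, move]
Final: pos=(-35.533,17.729), heading=153, 1 segment(s) drawn

Segment endpoints: x in {0, 5.543}, y in {-3.2, 0}
xmin=0, ymin=-3.2, xmax=5.543, ymax=0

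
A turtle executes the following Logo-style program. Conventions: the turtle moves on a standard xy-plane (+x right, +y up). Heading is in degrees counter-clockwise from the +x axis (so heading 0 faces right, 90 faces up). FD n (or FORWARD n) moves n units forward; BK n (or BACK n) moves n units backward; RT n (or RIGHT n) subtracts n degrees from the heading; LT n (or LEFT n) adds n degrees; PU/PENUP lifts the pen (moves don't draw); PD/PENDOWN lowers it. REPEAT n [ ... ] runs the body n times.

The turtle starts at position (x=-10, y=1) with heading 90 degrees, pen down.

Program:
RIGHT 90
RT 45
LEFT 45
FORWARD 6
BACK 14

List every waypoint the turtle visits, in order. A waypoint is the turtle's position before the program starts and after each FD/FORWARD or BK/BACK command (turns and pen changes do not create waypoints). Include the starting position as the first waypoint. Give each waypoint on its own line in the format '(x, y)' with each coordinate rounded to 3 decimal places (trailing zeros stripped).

Answer: (-10, 1)
(-4, 1)
(-18, 1)

Derivation:
Executing turtle program step by step:
Start: pos=(-10,1), heading=90, pen down
RT 90: heading 90 -> 0
RT 45: heading 0 -> 315
LT 45: heading 315 -> 0
FD 6: (-10,1) -> (-4,1) [heading=0, draw]
BK 14: (-4,1) -> (-18,1) [heading=0, draw]
Final: pos=(-18,1), heading=0, 2 segment(s) drawn
Waypoints (3 total):
(-10, 1)
(-4, 1)
(-18, 1)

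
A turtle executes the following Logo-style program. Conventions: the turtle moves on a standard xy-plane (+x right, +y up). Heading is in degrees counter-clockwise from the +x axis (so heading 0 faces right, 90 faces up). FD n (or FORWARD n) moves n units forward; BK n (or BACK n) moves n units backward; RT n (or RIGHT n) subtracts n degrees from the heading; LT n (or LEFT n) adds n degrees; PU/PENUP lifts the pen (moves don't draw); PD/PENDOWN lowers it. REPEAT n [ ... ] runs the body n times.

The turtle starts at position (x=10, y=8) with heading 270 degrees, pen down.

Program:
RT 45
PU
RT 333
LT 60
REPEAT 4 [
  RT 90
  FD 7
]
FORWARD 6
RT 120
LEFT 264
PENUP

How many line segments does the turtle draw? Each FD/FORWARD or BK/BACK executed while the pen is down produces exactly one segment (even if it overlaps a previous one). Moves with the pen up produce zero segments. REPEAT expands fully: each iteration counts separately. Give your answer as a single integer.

Answer: 0

Derivation:
Executing turtle program step by step:
Start: pos=(10,8), heading=270, pen down
RT 45: heading 270 -> 225
PU: pen up
RT 333: heading 225 -> 252
LT 60: heading 252 -> 312
REPEAT 4 [
  -- iteration 1/4 --
  RT 90: heading 312 -> 222
  FD 7: (10,8) -> (4.798,3.316) [heading=222, move]
  -- iteration 2/4 --
  RT 90: heading 222 -> 132
  FD 7: (4.798,3.316) -> (0.114,8.518) [heading=132, move]
  -- iteration 3/4 --
  RT 90: heading 132 -> 42
  FD 7: (0.114,8.518) -> (5.316,13.202) [heading=42, move]
  -- iteration 4/4 --
  RT 90: heading 42 -> 312
  FD 7: (5.316,13.202) -> (10,8) [heading=312, move]
]
FD 6: (10,8) -> (14.015,3.541) [heading=312, move]
RT 120: heading 312 -> 192
LT 264: heading 192 -> 96
PU: pen up
Final: pos=(14.015,3.541), heading=96, 0 segment(s) drawn
Segments drawn: 0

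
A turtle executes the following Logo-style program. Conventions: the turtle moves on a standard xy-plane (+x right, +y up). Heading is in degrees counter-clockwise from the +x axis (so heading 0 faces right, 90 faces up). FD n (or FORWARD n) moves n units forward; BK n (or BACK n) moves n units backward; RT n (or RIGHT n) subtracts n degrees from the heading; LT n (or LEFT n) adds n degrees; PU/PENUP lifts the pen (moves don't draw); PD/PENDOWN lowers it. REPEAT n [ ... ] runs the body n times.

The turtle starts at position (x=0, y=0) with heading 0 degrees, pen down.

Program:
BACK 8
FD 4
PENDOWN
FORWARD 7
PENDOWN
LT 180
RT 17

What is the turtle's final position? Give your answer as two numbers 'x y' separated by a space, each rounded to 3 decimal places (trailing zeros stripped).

Executing turtle program step by step:
Start: pos=(0,0), heading=0, pen down
BK 8: (0,0) -> (-8,0) [heading=0, draw]
FD 4: (-8,0) -> (-4,0) [heading=0, draw]
PD: pen down
FD 7: (-4,0) -> (3,0) [heading=0, draw]
PD: pen down
LT 180: heading 0 -> 180
RT 17: heading 180 -> 163
Final: pos=(3,0), heading=163, 3 segment(s) drawn

Answer: 3 0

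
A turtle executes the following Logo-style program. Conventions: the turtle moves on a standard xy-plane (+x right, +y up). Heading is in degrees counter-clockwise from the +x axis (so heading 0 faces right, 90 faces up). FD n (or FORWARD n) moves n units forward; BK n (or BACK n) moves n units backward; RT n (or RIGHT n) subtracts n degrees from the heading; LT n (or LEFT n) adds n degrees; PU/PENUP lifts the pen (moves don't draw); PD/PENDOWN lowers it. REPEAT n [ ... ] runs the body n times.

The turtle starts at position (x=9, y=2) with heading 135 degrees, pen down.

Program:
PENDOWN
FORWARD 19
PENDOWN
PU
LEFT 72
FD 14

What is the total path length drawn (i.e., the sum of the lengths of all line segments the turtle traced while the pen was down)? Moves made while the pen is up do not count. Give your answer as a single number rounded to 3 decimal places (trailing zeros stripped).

Executing turtle program step by step:
Start: pos=(9,2), heading=135, pen down
PD: pen down
FD 19: (9,2) -> (-4.435,15.435) [heading=135, draw]
PD: pen down
PU: pen up
LT 72: heading 135 -> 207
FD 14: (-4.435,15.435) -> (-16.909,9.079) [heading=207, move]
Final: pos=(-16.909,9.079), heading=207, 1 segment(s) drawn

Segment lengths:
  seg 1: (9,2) -> (-4.435,15.435), length = 19
Total = 19

Answer: 19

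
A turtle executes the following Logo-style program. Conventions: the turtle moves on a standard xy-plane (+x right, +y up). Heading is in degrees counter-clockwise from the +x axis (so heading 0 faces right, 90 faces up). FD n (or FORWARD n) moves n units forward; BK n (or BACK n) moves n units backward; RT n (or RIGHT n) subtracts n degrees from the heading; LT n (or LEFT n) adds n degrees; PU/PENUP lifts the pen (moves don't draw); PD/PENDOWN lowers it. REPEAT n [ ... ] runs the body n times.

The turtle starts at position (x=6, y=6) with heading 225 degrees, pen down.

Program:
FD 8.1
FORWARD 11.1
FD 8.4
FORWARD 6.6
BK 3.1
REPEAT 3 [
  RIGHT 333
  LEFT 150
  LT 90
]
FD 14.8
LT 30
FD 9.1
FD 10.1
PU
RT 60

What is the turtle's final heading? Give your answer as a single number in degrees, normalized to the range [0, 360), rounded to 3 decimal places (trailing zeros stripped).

Executing turtle program step by step:
Start: pos=(6,6), heading=225, pen down
FD 8.1: (6,6) -> (0.272,0.272) [heading=225, draw]
FD 11.1: (0.272,0.272) -> (-7.576,-7.576) [heading=225, draw]
FD 8.4: (-7.576,-7.576) -> (-13.516,-13.516) [heading=225, draw]
FD 6.6: (-13.516,-13.516) -> (-18.183,-18.183) [heading=225, draw]
BK 3.1: (-18.183,-18.183) -> (-15.991,-15.991) [heading=225, draw]
REPEAT 3 [
  -- iteration 1/3 --
  RT 333: heading 225 -> 252
  LT 150: heading 252 -> 42
  LT 90: heading 42 -> 132
  -- iteration 2/3 --
  RT 333: heading 132 -> 159
  LT 150: heading 159 -> 309
  LT 90: heading 309 -> 39
  -- iteration 3/3 --
  RT 333: heading 39 -> 66
  LT 150: heading 66 -> 216
  LT 90: heading 216 -> 306
]
FD 14.8: (-15.991,-15.991) -> (-7.292,-27.964) [heading=306, draw]
LT 30: heading 306 -> 336
FD 9.1: (-7.292,-27.964) -> (1.021,-31.666) [heading=336, draw]
FD 10.1: (1.021,-31.666) -> (10.248,-35.774) [heading=336, draw]
PU: pen up
RT 60: heading 336 -> 276
Final: pos=(10.248,-35.774), heading=276, 8 segment(s) drawn

Answer: 276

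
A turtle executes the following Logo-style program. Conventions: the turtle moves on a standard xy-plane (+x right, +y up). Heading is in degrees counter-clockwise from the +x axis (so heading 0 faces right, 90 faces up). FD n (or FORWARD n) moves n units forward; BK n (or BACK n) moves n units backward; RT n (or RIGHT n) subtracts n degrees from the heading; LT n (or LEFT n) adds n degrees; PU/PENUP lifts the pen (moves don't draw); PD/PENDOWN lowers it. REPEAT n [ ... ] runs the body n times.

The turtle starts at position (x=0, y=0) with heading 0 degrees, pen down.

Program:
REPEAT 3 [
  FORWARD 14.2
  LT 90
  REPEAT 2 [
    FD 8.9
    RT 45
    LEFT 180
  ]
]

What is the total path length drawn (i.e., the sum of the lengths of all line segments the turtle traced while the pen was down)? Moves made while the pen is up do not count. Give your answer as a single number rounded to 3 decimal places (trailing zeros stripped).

Answer: 96

Derivation:
Executing turtle program step by step:
Start: pos=(0,0), heading=0, pen down
REPEAT 3 [
  -- iteration 1/3 --
  FD 14.2: (0,0) -> (14.2,0) [heading=0, draw]
  LT 90: heading 0 -> 90
  REPEAT 2 [
    -- iteration 1/2 --
    FD 8.9: (14.2,0) -> (14.2,8.9) [heading=90, draw]
    RT 45: heading 90 -> 45
    LT 180: heading 45 -> 225
    -- iteration 2/2 --
    FD 8.9: (14.2,8.9) -> (7.907,2.607) [heading=225, draw]
    RT 45: heading 225 -> 180
    LT 180: heading 180 -> 0
  ]
  -- iteration 2/3 --
  FD 14.2: (7.907,2.607) -> (22.107,2.607) [heading=0, draw]
  LT 90: heading 0 -> 90
  REPEAT 2 [
    -- iteration 1/2 --
    FD 8.9: (22.107,2.607) -> (22.107,11.507) [heading=90, draw]
    RT 45: heading 90 -> 45
    LT 180: heading 45 -> 225
    -- iteration 2/2 --
    FD 8.9: (22.107,11.507) -> (15.813,5.213) [heading=225, draw]
    RT 45: heading 225 -> 180
    LT 180: heading 180 -> 0
  ]
  -- iteration 3/3 --
  FD 14.2: (15.813,5.213) -> (30.013,5.213) [heading=0, draw]
  LT 90: heading 0 -> 90
  REPEAT 2 [
    -- iteration 1/2 --
    FD 8.9: (30.013,5.213) -> (30.013,14.113) [heading=90, draw]
    RT 45: heading 90 -> 45
    LT 180: heading 45 -> 225
    -- iteration 2/2 --
    FD 8.9: (30.013,14.113) -> (23.72,7.82) [heading=225, draw]
    RT 45: heading 225 -> 180
    LT 180: heading 180 -> 0
  ]
]
Final: pos=(23.72,7.82), heading=0, 9 segment(s) drawn

Segment lengths:
  seg 1: (0,0) -> (14.2,0), length = 14.2
  seg 2: (14.2,0) -> (14.2,8.9), length = 8.9
  seg 3: (14.2,8.9) -> (7.907,2.607), length = 8.9
  seg 4: (7.907,2.607) -> (22.107,2.607), length = 14.2
  seg 5: (22.107,2.607) -> (22.107,11.507), length = 8.9
  seg 6: (22.107,11.507) -> (15.813,5.213), length = 8.9
  seg 7: (15.813,5.213) -> (30.013,5.213), length = 14.2
  seg 8: (30.013,5.213) -> (30.013,14.113), length = 8.9
  seg 9: (30.013,14.113) -> (23.72,7.82), length = 8.9
Total = 96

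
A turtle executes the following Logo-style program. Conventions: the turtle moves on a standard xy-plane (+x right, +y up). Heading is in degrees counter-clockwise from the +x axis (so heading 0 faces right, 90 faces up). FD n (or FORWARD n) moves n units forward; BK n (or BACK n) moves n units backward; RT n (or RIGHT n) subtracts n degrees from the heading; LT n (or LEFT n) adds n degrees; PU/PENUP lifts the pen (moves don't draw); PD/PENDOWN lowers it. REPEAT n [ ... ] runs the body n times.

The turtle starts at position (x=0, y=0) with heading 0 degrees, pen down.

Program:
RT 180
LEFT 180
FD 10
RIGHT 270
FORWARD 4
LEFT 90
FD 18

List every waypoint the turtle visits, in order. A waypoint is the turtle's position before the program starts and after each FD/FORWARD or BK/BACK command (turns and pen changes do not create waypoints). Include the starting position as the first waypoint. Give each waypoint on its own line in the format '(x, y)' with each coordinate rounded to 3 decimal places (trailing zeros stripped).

Executing turtle program step by step:
Start: pos=(0,0), heading=0, pen down
RT 180: heading 0 -> 180
LT 180: heading 180 -> 0
FD 10: (0,0) -> (10,0) [heading=0, draw]
RT 270: heading 0 -> 90
FD 4: (10,0) -> (10,4) [heading=90, draw]
LT 90: heading 90 -> 180
FD 18: (10,4) -> (-8,4) [heading=180, draw]
Final: pos=(-8,4), heading=180, 3 segment(s) drawn
Waypoints (4 total):
(0, 0)
(10, 0)
(10, 4)
(-8, 4)

Answer: (0, 0)
(10, 0)
(10, 4)
(-8, 4)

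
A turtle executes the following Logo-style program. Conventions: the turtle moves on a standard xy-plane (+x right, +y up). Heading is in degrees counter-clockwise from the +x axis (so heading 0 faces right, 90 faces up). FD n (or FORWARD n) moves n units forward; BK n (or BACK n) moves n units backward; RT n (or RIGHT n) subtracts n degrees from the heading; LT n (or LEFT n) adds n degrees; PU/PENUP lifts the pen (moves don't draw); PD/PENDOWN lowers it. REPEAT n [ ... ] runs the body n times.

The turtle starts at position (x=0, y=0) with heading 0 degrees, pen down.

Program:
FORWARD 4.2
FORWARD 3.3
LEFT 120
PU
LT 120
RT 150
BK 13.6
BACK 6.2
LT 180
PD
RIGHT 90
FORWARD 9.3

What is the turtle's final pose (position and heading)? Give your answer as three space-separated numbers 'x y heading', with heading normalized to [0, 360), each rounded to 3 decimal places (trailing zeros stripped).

Executing turtle program step by step:
Start: pos=(0,0), heading=0, pen down
FD 4.2: (0,0) -> (4.2,0) [heading=0, draw]
FD 3.3: (4.2,0) -> (7.5,0) [heading=0, draw]
LT 120: heading 0 -> 120
PU: pen up
LT 120: heading 120 -> 240
RT 150: heading 240 -> 90
BK 13.6: (7.5,0) -> (7.5,-13.6) [heading=90, move]
BK 6.2: (7.5,-13.6) -> (7.5,-19.8) [heading=90, move]
LT 180: heading 90 -> 270
PD: pen down
RT 90: heading 270 -> 180
FD 9.3: (7.5,-19.8) -> (-1.8,-19.8) [heading=180, draw]
Final: pos=(-1.8,-19.8), heading=180, 3 segment(s) drawn

Answer: -1.8 -19.8 180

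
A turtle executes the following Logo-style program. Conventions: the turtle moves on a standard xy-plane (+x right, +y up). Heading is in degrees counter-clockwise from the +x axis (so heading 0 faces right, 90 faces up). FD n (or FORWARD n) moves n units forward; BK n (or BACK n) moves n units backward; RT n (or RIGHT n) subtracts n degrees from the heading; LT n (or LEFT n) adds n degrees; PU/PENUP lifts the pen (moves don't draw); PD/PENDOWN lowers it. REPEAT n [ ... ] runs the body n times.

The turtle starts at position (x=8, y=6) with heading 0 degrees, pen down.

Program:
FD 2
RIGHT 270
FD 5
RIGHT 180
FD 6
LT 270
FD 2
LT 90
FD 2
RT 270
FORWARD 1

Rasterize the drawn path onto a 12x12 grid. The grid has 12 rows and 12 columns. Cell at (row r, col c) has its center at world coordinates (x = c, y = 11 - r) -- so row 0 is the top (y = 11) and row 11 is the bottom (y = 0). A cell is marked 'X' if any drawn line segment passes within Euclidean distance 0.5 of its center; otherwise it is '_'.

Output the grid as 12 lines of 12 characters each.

Segment 0: (8,6) -> (10,6)
Segment 1: (10,6) -> (10,11)
Segment 2: (10,11) -> (10,5)
Segment 3: (10,5) -> (8,5)
Segment 4: (8,5) -> (8,3)
Segment 5: (8,3) -> (9,3)

Answer: __________X_
__________X_
__________X_
__________X_
__________X_
________XXX_
________XXX_
________X___
________XX__
____________
____________
____________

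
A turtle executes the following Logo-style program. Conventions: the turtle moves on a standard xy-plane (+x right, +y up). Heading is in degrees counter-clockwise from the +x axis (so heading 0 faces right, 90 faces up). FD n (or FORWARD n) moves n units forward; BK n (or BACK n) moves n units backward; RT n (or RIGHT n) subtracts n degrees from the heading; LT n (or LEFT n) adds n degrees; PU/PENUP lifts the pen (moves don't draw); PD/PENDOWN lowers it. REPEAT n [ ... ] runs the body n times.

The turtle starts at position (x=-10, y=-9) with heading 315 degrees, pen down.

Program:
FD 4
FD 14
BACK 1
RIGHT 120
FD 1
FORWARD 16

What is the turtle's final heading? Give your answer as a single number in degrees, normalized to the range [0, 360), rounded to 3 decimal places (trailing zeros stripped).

Executing turtle program step by step:
Start: pos=(-10,-9), heading=315, pen down
FD 4: (-10,-9) -> (-7.172,-11.828) [heading=315, draw]
FD 14: (-7.172,-11.828) -> (2.728,-21.728) [heading=315, draw]
BK 1: (2.728,-21.728) -> (2.021,-21.021) [heading=315, draw]
RT 120: heading 315 -> 195
FD 1: (2.021,-21.021) -> (1.055,-21.28) [heading=195, draw]
FD 16: (1.055,-21.28) -> (-14.4,-25.421) [heading=195, draw]
Final: pos=(-14.4,-25.421), heading=195, 5 segment(s) drawn

Answer: 195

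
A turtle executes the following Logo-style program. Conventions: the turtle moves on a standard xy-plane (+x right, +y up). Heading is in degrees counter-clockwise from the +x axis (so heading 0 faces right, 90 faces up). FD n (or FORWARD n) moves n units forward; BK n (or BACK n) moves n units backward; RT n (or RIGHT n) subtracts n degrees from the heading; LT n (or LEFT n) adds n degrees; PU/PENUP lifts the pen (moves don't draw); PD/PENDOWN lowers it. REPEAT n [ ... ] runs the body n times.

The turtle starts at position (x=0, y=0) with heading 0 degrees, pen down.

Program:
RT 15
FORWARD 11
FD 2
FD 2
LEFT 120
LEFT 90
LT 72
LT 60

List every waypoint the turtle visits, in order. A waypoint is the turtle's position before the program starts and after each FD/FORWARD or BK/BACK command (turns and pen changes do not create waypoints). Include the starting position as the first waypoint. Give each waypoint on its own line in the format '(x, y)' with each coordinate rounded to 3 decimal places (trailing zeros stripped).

Executing turtle program step by step:
Start: pos=(0,0), heading=0, pen down
RT 15: heading 0 -> 345
FD 11: (0,0) -> (10.625,-2.847) [heading=345, draw]
FD 2: (10.625,-2.847) -> (12.557,-3.365) [heading=345, draw]
FD 2: (12.557,-3.365) -> (14.489,-3.882) [heading=345, draw]
LT 120: heading 345 -> 105
LT 90: heading 105 -> 195
LT 72: heading 195 -> 267
LT 60: heading 267 -> 327
Final: pos=(14.489,-3.882), heading=327, 3 segment(s) drawn
Waypoints (4 total):
(0, 0)
(10.625, -2.847)
(12.557, -3.365)
(14.489, -3.882)

Answer: (0, 0)
(10.625, -2.847)
(12.557, -3.365)
(14.489, -3.882)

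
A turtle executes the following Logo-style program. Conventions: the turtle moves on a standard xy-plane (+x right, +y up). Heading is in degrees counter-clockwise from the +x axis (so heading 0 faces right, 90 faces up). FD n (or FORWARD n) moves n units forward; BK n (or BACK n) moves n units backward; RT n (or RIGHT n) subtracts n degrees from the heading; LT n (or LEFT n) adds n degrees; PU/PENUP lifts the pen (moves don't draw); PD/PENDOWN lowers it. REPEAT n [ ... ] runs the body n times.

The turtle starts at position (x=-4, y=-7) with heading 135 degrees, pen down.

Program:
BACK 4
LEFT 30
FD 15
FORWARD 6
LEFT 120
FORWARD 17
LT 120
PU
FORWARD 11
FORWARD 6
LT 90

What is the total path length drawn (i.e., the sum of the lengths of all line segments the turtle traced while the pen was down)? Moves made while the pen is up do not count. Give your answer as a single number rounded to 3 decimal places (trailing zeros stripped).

Executing turtle program step by step:
Start: pos=(-4,-7), heading=135, pen down
BK 4: (-4,-7) -> (-1.172,-9.828) [heading=135, draw]
LT 30: heading 135 -> 165
FD 15: (-1.172,-9.828) -> (-15.66,-5.946) [heading=165, draw]
FD 6: (-15.66,-5.946) -> (-21.456,-4.393) [heading=165, draw]
LT 120: heading 165 -> 285
FD 17: (-21.456,-4.393) -> (-17.056,-20.814) [heading=285, draw]
LT 120: heading 285 -> 45
PU: pen up
FD 11: (-17.056,-20.814) -> (-9.278,-13.036) [heading=45, move]
FD 6: (-9.278,-13.036) -> (-5.035,-8.793) [heading=45, move]
LT 90: heading 45 -> 135
Final: pos=(-5.035,-8.793), heading=135, 4 segment(s) drawn

Segment lengths:
  seg 1: (-4,-7) -> (-1.172,-9.828), length = 4
  seg 2: (-1.172,-9.828) -> (-15.66,-5.946), length = 15
  seg 3: (-15.66,-5.946) -> (-21.456,-4.393), length = 6
  seg 4: (-21.456,-4.393) -> (-17.056,-20.814), length = 17
Total = 42

Answer: 42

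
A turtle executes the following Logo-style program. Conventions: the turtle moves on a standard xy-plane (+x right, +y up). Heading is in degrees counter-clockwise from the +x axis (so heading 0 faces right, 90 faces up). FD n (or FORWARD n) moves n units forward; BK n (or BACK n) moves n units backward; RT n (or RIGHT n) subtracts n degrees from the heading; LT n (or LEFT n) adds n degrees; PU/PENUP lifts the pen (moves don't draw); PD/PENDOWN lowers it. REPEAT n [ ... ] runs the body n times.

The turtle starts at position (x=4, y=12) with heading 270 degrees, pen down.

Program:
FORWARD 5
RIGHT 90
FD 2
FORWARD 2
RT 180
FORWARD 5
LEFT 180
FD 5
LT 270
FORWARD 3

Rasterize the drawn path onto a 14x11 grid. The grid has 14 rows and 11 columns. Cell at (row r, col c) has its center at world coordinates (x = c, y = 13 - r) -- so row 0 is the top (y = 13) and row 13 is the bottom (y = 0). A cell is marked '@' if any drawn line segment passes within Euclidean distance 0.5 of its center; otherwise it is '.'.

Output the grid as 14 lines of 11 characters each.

Answer: ...........
....@......
....@......
@...@......
@...@......
@...@......
@@@@@@.....
...........
...........
...........
...........
...........
...........
...........

Derivation:
Segment 0: (4,12) -> (4,7)
Segment 1: (4,7) -> (2,7)
Segment 2: (2,7) -> (-0,7)
Segment 3: (-0,7) -> (5,7)
Segment 4: (5,7) -> (-0,7)
Segment 5: (-0,7) -> (0,10)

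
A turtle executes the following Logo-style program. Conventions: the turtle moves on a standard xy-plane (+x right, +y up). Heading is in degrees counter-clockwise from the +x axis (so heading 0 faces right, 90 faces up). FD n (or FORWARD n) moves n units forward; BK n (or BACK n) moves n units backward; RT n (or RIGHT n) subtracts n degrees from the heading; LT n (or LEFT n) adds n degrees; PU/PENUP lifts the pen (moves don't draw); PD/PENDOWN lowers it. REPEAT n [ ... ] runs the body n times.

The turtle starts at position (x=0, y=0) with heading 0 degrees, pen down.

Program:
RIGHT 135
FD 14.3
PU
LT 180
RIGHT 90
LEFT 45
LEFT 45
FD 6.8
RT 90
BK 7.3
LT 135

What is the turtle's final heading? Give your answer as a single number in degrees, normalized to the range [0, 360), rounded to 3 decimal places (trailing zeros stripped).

Answer: 90

Derivation:
Executing turtle program step by step:
Start: pos=(0,0), heading=0, pen down
RT 135: heading 0 -> 225
FD 14.3: (0,0) -> (-10.112,-10.112) [heading=225, draw]
PU: pen up
LT 180: heading 225 -> 45
RT 90: heading 45 -> 315
LT 45: heading 315 -> 0
LT 45: heading 0 -> 45
FD 6.8: (-10.112,-10.112) -> (-5.303,-5.303) [heading=45, move]
RT 90: heading 45 -> 315
BK 7.3: (-5.303,-5.303) -> (-10.465,-0.141) [heading=315, move]
LT 135: heading 315 -> 90
Final: pos=(-10.465,-0.141), heading=90, 1 segment(s) drawn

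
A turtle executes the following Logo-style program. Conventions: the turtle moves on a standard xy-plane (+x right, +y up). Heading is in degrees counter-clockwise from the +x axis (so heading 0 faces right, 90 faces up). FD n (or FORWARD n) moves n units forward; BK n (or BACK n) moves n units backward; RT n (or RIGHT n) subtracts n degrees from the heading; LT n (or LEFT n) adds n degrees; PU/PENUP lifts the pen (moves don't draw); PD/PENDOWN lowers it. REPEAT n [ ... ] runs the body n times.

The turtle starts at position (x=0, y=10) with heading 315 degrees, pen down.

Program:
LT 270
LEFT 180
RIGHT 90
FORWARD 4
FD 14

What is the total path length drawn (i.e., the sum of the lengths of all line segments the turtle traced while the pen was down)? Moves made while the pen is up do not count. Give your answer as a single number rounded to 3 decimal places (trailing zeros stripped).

Executing turtle program step by step:
Start: pos=(0,10), heading=315, pen down
LT 270: heading 315 -> 225
LT 180: heading 225 -> 45
RT 90: heading 45 -> 315
FD 4: (0,10) -> (2.828,7.172) [heading=315, draw]
FD 14: (2.828,7.172) -> (12.728,-2.728) [heading=315, draw]
Final: pos=(12.728,-2.728), heading=315, 2 segment(s) drawn

Segment lengths:
  seg 1: (0,10) -> (2.828,7.172), length = 4
  seg 2: (2.828,7.172) -> (12.728,-2.728), length = 14
Total = 18

Answer: 18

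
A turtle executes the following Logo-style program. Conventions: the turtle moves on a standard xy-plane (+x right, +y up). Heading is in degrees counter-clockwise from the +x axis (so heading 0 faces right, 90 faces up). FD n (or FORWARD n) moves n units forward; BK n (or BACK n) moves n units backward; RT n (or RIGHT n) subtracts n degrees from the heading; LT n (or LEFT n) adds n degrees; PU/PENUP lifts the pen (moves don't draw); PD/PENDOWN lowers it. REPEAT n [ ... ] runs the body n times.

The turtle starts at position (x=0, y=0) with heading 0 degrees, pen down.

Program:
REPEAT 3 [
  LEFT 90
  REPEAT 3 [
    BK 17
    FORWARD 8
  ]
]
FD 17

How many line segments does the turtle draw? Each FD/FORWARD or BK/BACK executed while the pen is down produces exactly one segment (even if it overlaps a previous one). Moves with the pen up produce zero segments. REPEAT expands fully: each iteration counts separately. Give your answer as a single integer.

Answer: 19

Derivation:
Executing turtle program step by step:
Start: pos=(0,0), heading=0, pen down
REPEAT 3 [
  -- iteration 1/3 --
  LT 90: heading 0 -> 90
  REPEAT 3 [
    -- iteration 1/3 --
    BK 17: (0,0) -> (0,-17) [heading=90, draw]
    FD 8: (0,-17) -> (0,-9) [heading=90, draw]
    -- iteration 2/3 --
    BK 17: (0,-9) -> (0,-26) [heading=90, draw]
    FD 8: (0,-26) -> (0,-18) [heading=90, draw]
    -- iteration 3/3 --
    BK 17: (0,-18) -> (0,-35) [heading=90, draw]
    FD 8: (0,-35) -> (0,-27) [heading=90, draw]
  ]
  -- iteration 2/3 --
  LT 90: heading 90 -> 180
  REPEAT 3 [
    -- iteration 1/3 --
    BK 17: (0,-27) -> (17,-27) [heading=180, draw]
    FD 8: (17,-27) -> (9,-27) [heading=180, draw]
    -- iteration 2/3 --
    BK 17: (9,-27) -> (26,-27) [heading=180, draw]
    FD 8: (26,-27) -> (18,-27) [heading=180, draw]
    -- iteration 3/3 --
    BK 17: (18,-27) -> (35,-27) [heading=180, draw]
    FD 8: (35,-27) -> (27,-27) [heading=180, draw]
  ]
  -- iteration 3/3 --
  LT 90: heading 180 -> 270
  REPEAT 3 [
    -- iteration 1/3 --
    BK 17: (27,-27) -> (27,-10) [heading=270, draw]
    FD 8: (27,-10) -> (27,-18) [heading=270, draw]
    -- iteration 2/3 --
    BK 17: (27,-18) -> (27,-1) [heading=270, draw]
    FD 8: (27,-1) -> (27,-9) [heading=270, draw]
    -- iteration 3/3 --
    BK 17: (27,-9) -> (27,8) [heading=270, draw]
    FD 8: (27,8) -> (27,0) [heading=270, draw]
  ]
]
FD 17: (27,0) -> (27,-17) [heading=270, draw]
Final: pos=(27,-17), heading=270, 19 segment(s) drawn
Segments drawn: 19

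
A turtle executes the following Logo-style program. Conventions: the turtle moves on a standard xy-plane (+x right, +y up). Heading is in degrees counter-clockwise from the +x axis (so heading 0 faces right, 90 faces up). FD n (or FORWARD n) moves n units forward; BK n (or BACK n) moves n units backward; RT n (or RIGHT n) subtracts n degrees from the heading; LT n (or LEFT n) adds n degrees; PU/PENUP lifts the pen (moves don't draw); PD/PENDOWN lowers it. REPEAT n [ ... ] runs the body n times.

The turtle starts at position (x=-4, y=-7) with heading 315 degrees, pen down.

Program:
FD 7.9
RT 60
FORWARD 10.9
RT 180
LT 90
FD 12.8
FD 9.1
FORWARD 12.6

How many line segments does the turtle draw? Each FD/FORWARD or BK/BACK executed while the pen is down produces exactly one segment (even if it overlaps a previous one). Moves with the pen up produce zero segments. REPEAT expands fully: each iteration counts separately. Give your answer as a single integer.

Executing turtle program step by step:
Start: pos=(-4,-7), heading=315, pen down
FD 7.9: (-4,-7) -> (1.586,-12.586) [heading=315, draw]
RT 60: heading 315 -> 255
FD 10.9: (1.586,-12.586) -> (-1.235,-23.115) [heading=255, draw]
RT 180: heading 255 -> 75
LT 90: heading 75 -> 165
FD 12.8: (-1.235,-23.115) -> (-13.599,-19.802) [heading=165, draw]
FD 9.1: (-13.599,-19.802) -> (-22.389,-17.447) [heading=165, draw]
FD 12.6: (-22.389,-17.447) -> (-34.559,-14.185) [heading=165, draw]
Final: pos=(-34.559,-14.185), heading=165, 5 segment(s) drawn
Segments drawn: 5

Answer: 5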